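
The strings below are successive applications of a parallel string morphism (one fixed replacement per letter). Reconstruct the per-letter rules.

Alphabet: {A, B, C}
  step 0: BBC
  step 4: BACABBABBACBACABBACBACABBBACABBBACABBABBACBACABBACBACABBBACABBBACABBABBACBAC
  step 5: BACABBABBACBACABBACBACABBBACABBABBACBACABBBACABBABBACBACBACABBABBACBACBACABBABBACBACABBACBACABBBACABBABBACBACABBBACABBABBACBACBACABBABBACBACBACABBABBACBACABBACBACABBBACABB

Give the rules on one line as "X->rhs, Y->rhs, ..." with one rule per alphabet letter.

  step 4 ⇒ step 5: BACABBABBACBACABBACBACABBBACABBBACABBABBACBACABBACBACABBBACABBBACABBABBACBAC ⇒ BAC·AB·B·AB·BAC·BAC·AB·BAC·BAC·AB·B·BAC·AB·B·AB·BAC·BAC·AB·B·BAC·AB·B·AB·BAC·BAC·BAC·AB·B·AB·BAC·BAC·BAC·AB·B·AB·BAC·BAC·AB·BAC·BAC·AB·B·BAC·AB·B·AB·BAC·BAC·AB·B·BAC·AB·B·AB·BAC·BAC·BAC·AB·B·AB·BAC·BAC·BAC·AB·B·AB·BAC·BAC·AB·BAC·BAC·AB·B·BAC·AB·B
    A ↦ AB
    B ↦ BAC
    C ↦ B

A->AB, B->BAC, C->B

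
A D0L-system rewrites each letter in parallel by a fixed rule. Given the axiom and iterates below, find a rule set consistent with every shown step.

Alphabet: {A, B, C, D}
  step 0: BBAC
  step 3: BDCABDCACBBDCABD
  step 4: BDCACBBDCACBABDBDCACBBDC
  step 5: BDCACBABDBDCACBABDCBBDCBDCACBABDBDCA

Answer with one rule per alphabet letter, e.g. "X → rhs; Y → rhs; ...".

  step 4 ⇒ step 5: BDCACBBDCACBABDBDCACBBDC ⇒ BD·C·A·CB·A·BD·BD·C·A·CB·A·BD·CB·BD·C·BD·C·A·CB·A·BD·BD·C·A
    A ↦ CB
    B ↦ BD
    C ↦ A
    D ↦ C

A->CB, B->BD, C->A, D->C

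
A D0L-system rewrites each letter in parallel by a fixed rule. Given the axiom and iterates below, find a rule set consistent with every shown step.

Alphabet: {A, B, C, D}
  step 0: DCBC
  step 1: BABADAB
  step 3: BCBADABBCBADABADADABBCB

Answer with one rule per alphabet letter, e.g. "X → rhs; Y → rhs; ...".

  step 0 ⇒ step 1: DCBC ⇒ B·AB·AD·AB
    B ↦ AD
    C ↦ AB
    D ↦ B
    A ↦ BC  (constrained at step 1)

A->BC, B->AD, C->AB, D->B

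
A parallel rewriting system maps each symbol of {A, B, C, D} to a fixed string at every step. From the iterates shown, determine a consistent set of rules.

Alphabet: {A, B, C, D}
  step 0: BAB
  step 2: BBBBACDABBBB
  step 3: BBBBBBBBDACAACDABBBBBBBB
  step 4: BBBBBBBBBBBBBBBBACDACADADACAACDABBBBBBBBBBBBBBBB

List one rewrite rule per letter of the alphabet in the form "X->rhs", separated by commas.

  step 3 ⇒ step 4: BBBBBBBBDACAACDABBBBBBBB ⇒ BB·BB·BB·BB·BB·BB·BB·BB·AC·DA·CA·DA·DA·CA·AC·DA·BB·BB·BB·BB·BB·BB·BB·BB
    A ↦ DA
    B ↦ BB
    C ↦ CA
    D ↦ AC

A->DA, B->BB, C->CA, D->AC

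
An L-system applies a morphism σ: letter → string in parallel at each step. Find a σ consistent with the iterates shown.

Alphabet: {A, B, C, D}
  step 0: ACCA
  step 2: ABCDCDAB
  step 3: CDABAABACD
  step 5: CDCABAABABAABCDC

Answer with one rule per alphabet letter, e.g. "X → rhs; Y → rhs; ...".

A->C, B->D, C->AB, D->A

  step 2 ⇒ step 3: ABCDCDAB ⇒ C·D·AB·A·AB·A·C·D
    A ↦ C
    B ↦ D
    C ↦ AB
    D ↦ A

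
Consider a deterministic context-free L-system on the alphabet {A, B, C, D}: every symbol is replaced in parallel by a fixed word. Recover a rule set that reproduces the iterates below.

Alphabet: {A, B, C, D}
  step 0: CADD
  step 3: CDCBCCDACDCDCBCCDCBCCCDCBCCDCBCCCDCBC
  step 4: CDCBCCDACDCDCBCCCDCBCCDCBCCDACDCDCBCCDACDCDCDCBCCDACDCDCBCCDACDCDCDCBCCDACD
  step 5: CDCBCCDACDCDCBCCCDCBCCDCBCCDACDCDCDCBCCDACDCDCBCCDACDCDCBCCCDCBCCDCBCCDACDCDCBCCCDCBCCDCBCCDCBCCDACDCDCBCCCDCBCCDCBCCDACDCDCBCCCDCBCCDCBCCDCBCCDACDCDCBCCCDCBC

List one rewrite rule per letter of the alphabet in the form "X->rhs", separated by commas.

A->C, B->A, C->CD, D->CBC

  step 4 ⇒ step 5: CDCBCCDACDCDCBCCCDCBCCDCBCCDACDCDCBCCDACDCDCDCBCCDACDCDCBCCDACDCDCDCBCCDACD ⇒ CD·CBC·CD·A·CD·CD·CBC·C·CD·CBC·CD·CBC·CD·A·CD·CD·CD·CBC·CD·A·CD·CD·CBC·CD·A·CD·CD·CBC·C·CD·CBC·CD·CBC·CD·A·CD·CD·CBC·C·CD·CBC·CD·CBC·CD·CBC·CD·A·CD·CD·CBC·C·CD·CBC·CD·CBC·CD·A·CD·CD·CBC·C·CD·CBC·CD·CBC·CD·CBC·CD·A·CD·CD·CBC·C·CD·CBC
    A ↦ C
    B ↦ A
    C ↦ CD
    D ↦ CBC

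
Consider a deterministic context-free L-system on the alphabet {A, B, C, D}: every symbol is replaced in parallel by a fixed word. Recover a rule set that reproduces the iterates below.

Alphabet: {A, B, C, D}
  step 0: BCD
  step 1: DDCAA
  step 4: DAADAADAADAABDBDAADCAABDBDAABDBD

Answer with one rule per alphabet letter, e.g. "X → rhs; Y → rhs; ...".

A->BD, B->D, C->DC, D->AA

  step 0 ⇒ step 1: BCD ⇒ D·DC·AA
    B ↦ D
    C ↦ DC
    D ↦ AA
    A ↦ BD  (constrained at step 1)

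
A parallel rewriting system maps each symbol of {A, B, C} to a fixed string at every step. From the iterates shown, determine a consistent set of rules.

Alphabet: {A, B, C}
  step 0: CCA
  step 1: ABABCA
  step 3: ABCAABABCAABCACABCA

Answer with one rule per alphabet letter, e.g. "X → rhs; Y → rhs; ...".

  step 0 ⇒ step 1: CCA ⇒ AB·AB·CA
    A ↦ CA
    C ↦ AB
    B ↦ C  (constrained at step 1)

A->CA, B->C, C->AB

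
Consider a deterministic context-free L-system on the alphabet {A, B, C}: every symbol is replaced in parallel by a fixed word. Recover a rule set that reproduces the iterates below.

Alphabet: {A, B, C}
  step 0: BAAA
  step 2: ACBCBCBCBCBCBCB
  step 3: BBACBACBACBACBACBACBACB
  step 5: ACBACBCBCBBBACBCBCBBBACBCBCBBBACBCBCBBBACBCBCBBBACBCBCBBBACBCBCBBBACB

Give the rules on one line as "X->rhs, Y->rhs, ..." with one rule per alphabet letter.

  step 2 ⇒ step 3: ACBCBCBCBCBCBCB ⇒ BB·A·CB·A·CB·A·CB·A·CB·A·CB·A·CB·A·CB
    A ↦ BB
    B ↦ CB
    C ↦ A

A->BB, B->CB, C->A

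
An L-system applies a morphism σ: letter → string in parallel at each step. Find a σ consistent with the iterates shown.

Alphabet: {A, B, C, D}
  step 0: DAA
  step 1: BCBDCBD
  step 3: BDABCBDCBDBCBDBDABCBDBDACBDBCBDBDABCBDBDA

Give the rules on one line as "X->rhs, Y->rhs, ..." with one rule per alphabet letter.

  step 0 ⇒ step 1: DAA ⇒ B·CBD·CBD
    A ↦ CBD
    D ↦ B
    B ↦ BDA  (constrained at step 1)
    C ↦ ADA  (constrained at step 1)

A->CBD, B->BDA, C->ADA, D->B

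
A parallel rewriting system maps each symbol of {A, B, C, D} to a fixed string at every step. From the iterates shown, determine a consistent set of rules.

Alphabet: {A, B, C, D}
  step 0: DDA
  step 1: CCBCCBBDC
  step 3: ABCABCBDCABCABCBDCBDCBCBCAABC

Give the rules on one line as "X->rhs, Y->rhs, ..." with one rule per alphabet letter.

  step 0 ⇒ step 1: DDA ⇒ CCB·CCB·BDC
    A ↦ BDC
    D ↦ CCB
    B ↦ A  (constrained at step 1)
    C ↦ BC  (constrained at step 1)

A->BDC, B->A, C->BC, D->CCB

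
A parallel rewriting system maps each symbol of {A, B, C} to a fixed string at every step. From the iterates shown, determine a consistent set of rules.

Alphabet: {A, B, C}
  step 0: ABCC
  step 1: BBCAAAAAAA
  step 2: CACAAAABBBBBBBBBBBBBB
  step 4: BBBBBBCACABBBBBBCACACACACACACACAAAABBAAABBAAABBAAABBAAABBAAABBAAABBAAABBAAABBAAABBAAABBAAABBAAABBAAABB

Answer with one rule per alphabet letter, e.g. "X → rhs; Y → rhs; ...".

A->BB, B->CA, C->AAA

  step 1 ⇒ step 2: BBCAAAAAAA ⇒ CA·CA·AAA·BB·BB·BB·BB·BB·BB·BB
    A ↦ BB
    B ↦ CA
    C ↦ AAA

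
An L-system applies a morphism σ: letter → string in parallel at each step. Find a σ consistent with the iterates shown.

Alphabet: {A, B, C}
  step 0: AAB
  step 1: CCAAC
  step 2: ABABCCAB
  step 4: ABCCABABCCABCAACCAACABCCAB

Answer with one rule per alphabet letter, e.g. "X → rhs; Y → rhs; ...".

A->C, B->AAC, C->AB

  step 1 ⇒ step 2: CCAAC ⇒ AB·AB·C·C·AB
    A ↦ C
    C ↦ AB
  step 0 ⇒ step 1: AAB ⇒ C·C·AAC
    B ↦ AAC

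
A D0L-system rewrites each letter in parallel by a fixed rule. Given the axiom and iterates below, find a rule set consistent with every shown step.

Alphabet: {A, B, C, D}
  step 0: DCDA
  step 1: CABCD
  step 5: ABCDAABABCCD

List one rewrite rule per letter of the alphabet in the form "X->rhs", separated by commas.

  step 0 ⇒ step 1: DCDA ⇒ C·AB·C·D
    A ↦ D
    C ↦ AB
    D ↦ C
    B ↦ A  (constrained at step 1)

A->D, B->A, C->AB, D->C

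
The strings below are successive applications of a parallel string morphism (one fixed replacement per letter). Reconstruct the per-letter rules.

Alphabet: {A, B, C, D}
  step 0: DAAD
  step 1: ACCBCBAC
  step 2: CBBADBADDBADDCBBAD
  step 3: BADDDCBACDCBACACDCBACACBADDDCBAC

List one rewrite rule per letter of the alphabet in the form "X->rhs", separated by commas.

A->CB, B->D, C->BAD, D->AC

  step 2 ⇒ step 3: CBBADBADDBADDCBBAD ⇒ BAD·D·D·CB·AC·D·CB·AC·AC·D·CB·AC·AC·BAD·D·D·CB·AC
    A ↦ CB
    B ↦ D
    C ↦ BAD
    D ↦ AC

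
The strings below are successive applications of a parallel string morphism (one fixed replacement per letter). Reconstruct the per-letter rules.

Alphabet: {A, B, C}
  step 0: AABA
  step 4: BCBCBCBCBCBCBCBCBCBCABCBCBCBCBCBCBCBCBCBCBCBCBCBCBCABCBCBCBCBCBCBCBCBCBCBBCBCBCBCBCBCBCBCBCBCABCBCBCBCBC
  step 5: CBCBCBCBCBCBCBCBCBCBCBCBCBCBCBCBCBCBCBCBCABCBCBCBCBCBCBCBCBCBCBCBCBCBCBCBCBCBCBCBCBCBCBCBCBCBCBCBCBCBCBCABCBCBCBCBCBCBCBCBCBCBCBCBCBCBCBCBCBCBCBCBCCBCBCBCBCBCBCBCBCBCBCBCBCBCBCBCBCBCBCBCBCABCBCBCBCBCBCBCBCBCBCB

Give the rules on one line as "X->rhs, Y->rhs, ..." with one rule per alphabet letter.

A->CAB, B->C, C->BCB

  step 4 ⇒ step 5: BCBCBCBCBCBCBCBCBCBCABCBCBCBCBCBCBCBCBCBCBCBCBCBCBCABCBCBCBCBCBCBCBCBCBCBBCBCBCBCBCBCBCBCBCBCABCBCBCBCBC ⇒ C·BCB·C·BCB·C·BCB·C·BCB·C·BCB·C·BCB·C·BCB·C·BCB·C·BCB·C·BCB·CAB·C·BCB·C·BCB·C·BCB·C·BCB·C·BCB·C·BCB·C·BCB·C·BCB·C·BCB·C·BCB·C·BCB·C·BCB·C·BCB·C·BCB·C·BCB·CAB·C·BCB·C·BCB·C·BCB·C·BCB·C·BCB·C·BCB·C·BCB·C·BCB·C·BCB·C·BCB·C·C·BCB·C·BCB·C·BCB·C·BCB·C·BCB·C·BCB·C·BCB·C·BCB·C·BCB·C·BCB·CAB·C·BCB·C·BCB·C·BCB·C·BCB·C·BCB
    A ↦ CAB
    B ↦ C
    C ↦ BCB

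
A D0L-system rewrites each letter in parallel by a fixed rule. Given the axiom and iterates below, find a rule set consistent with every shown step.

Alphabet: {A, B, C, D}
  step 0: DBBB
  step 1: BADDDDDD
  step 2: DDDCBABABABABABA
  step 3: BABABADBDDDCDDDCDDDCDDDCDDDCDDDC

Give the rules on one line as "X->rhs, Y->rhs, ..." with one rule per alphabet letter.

A->DC, B->DD, C->DB, D->BA

  step 2 ⇒ step 3: DDDCBABABABABABA ⇒ BA·BA·BA·DB·DD·DC·DD·DC·DD·DC·DD·DC·DD·DC·DD·DC
    A ↦ DC
    B ↦ DD
    C ↦ DB
    D ↦ BA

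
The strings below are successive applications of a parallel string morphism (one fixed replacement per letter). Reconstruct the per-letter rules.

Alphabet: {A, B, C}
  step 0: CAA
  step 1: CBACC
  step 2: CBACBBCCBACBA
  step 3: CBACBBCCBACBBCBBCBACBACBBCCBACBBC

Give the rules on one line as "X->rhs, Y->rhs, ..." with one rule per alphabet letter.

  step 2 ⇒ step 3: CBACBBCCBACBA ⇒ CBA·CBB·C·CBA·CBB·CBB·CBA·CBA·CBB·C·CBA·CBB·C
    A ↦ C
    B ↦ CBB
    C ↦ CBA

A->C, B->CBB, C->CBA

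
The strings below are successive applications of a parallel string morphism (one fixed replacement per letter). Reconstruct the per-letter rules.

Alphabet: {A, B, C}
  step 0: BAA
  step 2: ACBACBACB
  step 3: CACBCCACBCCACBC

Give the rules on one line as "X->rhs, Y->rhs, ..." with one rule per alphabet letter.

A->C, B->C, C->ACB

  step 2 ⇒ step 3: ACBACBACB ⇒ C·ACB·C·C·ACB·C·C·ACB·C
    A ↦ C
    B ↦ C
    C ↦ ACB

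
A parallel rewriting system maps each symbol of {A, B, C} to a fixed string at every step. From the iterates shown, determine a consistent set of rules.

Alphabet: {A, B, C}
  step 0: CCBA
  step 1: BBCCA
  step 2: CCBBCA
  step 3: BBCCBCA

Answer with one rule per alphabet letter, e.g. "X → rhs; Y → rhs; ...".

  step 2 ⇒ step 3: CCBBCA ⇒ B·B·C·C·B·CA
    A ↦ CA
    B ↦ C
    C ↦ B

A->CA, B->C, C->B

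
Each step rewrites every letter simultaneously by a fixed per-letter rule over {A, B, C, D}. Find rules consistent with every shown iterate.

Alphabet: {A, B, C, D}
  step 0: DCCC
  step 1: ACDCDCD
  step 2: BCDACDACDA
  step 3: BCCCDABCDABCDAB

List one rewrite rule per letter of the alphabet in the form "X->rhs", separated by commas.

  step 2 ⇒ step 3: BCDACDACDA ⇒ BCC·CD·A·B·CD·A·B·CD·A·B
    A ↦ B
    B ↦ BCC
    C ↦ CD
    D ↦ A

A->B, B->BCC, C->CD, D->A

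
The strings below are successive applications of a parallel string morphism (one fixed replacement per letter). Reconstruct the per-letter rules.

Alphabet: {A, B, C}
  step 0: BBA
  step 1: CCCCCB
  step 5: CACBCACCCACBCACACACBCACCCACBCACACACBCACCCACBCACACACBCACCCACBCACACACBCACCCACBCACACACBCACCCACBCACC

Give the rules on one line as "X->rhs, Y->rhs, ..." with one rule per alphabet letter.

A->CB, B->CC, C->CA

  step 0 ⇒ step 1: BBA ⇒ CC·CC·CB
    A ↦ CB
    B ↦ CC
    C ↦ CA  (constrained at step 1)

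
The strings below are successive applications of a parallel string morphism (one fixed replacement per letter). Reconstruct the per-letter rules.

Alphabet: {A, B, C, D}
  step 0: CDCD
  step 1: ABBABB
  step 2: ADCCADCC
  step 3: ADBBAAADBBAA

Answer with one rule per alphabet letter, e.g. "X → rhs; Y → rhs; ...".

A->AD, B->C, C->A, D->BB

  step 2 ⇒ step 3: ADCCADCC ⇒ AD·BB·A·A·AD·BB·A·A
    A ↦ AD
    C ↦ A
    D ↦ BB
  step 1 ⇒ step 2: ABBABB ⇒ AD·C·C·AD·C·C
    B ↦ C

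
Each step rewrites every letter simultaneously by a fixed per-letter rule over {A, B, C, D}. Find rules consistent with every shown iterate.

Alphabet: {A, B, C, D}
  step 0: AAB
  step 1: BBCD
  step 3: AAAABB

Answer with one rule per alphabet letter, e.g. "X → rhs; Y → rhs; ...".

A->B, B->CD, C->A, D->A

  step 0 ⇒ step 1: AAB ⇒ B·B·CD
    A ↦ B
    B ↦ CD
    C ↦ A  (constrained at step 1)
    D ↦ A  (constrained at step 1)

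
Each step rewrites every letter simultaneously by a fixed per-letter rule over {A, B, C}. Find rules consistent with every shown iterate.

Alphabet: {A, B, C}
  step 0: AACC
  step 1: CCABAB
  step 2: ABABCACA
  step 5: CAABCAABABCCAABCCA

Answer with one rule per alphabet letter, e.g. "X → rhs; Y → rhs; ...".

  step 1 ⇒ step 2: CCABAB ⇒ AB·AB·C·A·C·A
    A ↦ C
    B ↦ A
    C ↦ AB

A->C, B->A, C->AB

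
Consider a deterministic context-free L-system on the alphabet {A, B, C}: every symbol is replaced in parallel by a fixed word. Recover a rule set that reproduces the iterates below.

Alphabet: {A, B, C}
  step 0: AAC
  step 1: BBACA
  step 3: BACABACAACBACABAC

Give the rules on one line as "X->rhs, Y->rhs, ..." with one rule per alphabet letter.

A->B, B->AC, C->ACA

  step 0 ⇒ step 1: AAC ⇒ B·B·ACA
    A ↦ B
    C ↦ ACA
    B ↦ AC  (constrained at step 1)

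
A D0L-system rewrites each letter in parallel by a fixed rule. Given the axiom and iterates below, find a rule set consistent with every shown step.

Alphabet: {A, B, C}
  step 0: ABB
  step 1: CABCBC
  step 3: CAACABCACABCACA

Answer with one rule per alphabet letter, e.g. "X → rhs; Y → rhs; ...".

A->CA, B->BC, C->A

  step 0 ⇒ step 1: ABB ⇒ CA·BC·BC
    A ↦ CA
    B ↦ BC
    C ↦ A  (constrained at step 1)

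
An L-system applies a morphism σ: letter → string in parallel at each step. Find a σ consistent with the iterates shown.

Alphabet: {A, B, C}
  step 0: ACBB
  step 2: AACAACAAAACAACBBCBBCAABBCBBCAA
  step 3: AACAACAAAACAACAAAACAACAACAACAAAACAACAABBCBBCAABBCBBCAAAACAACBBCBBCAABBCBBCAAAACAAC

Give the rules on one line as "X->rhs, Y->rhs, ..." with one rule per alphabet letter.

A->AAC, B->BBC, C->AA

  step 2 ⇒ step 3: AACAACAAAACAACBBCBBCAABBCBBCAA ⇒ AAC·AAC·AA·AAC·AAC·AA·AAC·AAC·AAC·AAC·AA·AAC·AAC·AA·BBC·BBC·AA·BBC·BBC·AA·AAC·AAC·BBC·BBC·AA·BBC·BBC·AA·AAC·AAC
    A ↦ AAC
    B ↦ BBC
    C ↦ AA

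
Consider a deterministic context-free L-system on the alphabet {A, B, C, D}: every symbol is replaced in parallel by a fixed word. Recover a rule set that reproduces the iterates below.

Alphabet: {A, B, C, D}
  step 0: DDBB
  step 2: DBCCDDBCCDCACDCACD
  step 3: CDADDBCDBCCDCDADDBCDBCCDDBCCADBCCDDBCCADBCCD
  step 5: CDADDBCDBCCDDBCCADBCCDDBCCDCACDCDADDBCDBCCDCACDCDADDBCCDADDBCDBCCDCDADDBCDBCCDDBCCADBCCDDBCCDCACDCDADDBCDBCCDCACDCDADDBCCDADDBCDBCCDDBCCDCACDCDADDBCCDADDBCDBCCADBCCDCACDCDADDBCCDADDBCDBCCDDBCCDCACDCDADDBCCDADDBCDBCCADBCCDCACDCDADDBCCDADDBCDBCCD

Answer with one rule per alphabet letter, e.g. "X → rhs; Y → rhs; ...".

A->CA, B->AD, C->DBC, D->CD

  step 2 ⇒ step 3: DBCCDDBCCDCACDCACD ⇒ CD·AD·DBC·DBC·CD·CD·AD·DBC·DBC·CD·DBC·CA·DBC·CD·DBC·CA·DBC·CD
    A ↦ CA
    B ↦ AD
    C ↦ DBC
    D ↦ CD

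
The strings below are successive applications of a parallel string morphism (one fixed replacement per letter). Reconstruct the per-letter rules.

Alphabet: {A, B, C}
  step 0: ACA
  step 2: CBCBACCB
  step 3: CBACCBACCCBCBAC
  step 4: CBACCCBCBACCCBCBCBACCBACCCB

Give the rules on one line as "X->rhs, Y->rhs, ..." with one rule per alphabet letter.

  step 3 ⇒ step 4: CBACCBACCCBCBAC ⇒ CB·AC·C·CB·CB·AC·C·CB·CB·CB·AC·CB·AC·C·CB
    A ↦ C
    B ↦ AC
    C ↦ CB

A->C, B->AC, C->CB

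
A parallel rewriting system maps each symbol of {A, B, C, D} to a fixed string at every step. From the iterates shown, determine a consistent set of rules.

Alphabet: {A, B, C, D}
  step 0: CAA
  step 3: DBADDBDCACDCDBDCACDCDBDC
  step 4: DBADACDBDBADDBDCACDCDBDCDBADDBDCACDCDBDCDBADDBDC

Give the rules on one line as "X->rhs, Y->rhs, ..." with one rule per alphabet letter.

A->AC, B->AD, C->DC, D->DB

  step 3 ⇒ step 4: DBADDBDCACDCDBDCACDCDBDC ⇒ DB·AD·AC·DB·DB·AD·DB·DC·AC·DC·DB·DC·DB·AD·DB·DC·AC·DC·DB·DC·DB·AD·DB·DC
    A ↦ AC
    B ↦ AD
    C ↦ DC
    D ↦ DB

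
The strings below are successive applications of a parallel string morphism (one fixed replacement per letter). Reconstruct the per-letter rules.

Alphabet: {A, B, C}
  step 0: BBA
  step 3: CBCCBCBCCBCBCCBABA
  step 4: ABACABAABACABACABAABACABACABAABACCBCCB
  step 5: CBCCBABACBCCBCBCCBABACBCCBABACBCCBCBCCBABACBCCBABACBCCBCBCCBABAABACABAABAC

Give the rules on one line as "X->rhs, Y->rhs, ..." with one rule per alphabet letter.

A->CB, B->C, C->ABA

  step 4 ⇒ step 5: ABACABAABACABACABAABACABACABAABACCBCCB ⇒ CB·C·CB·ABA·CB·C·CB·CB·C·CB·ABA·CB·C·CB·ABA·CB·C·CB·CB·C·CB·ABA·CB·C·CB·ABA·CB·C·CB·CB·C·CB·ABA·ABA·C·ABA·ABA·C
    A ↦ CB
    B ↦ C
    C ↦ ABA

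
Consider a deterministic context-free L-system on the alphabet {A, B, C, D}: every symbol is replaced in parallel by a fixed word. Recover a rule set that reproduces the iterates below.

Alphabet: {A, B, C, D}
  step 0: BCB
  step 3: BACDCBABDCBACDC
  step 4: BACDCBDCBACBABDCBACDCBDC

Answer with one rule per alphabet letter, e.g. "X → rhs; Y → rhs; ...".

A->C, B->BA, C->DC, D->B

  step 3 ⇒ step 4: BACDCBABDCBACDC ⇒ BA·C·DC·B·DC·BA·C·BA·B·DC·BA·C·DC·B·DC
    A ↦ C
    B ↦ BA
    C ↦ DC
    D ↦ B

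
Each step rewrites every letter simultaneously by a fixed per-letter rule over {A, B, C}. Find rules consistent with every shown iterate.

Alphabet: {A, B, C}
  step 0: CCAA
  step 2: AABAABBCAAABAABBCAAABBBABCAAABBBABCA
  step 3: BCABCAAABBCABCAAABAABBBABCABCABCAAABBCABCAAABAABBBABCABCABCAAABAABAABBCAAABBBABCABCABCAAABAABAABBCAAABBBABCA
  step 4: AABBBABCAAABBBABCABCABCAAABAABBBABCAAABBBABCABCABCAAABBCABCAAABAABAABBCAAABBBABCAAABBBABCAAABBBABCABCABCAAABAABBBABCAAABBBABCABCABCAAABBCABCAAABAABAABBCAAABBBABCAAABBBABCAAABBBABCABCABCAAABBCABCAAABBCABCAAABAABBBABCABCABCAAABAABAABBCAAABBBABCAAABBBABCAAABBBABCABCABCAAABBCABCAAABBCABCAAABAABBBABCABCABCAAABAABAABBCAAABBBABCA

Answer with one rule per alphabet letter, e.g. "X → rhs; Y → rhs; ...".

  step 3 ⇒ step 4: BCABCAAABBCABCAAABAABBBABCABCABCAAABBCABCAAABAABBBABCABCABCAAABAABAABBCAAABBBABCABCABCAAABAABAABBCAAABBBABCA ⇒ AAB·BBA·BCA·AAB·BBA·BCA·BCA·BCA·AAB·AAB·BBA·BCA·AAB·BBA·BCA·BCA·BCA·AAB·BCA·BCA·AAB·AAB·AAB·BCA·AAB·BBA·BCA·AAB·BBA·BCA·AAB·BBA·BCA·BCA·BCA·AAB·AAB·BBA·BCA·AAB·BBA·BCA·BCA·BCA·AAB·BCA·BCA·AAB·AAB·AAB·BCA·AAB·BBA·BCA·AAB·BBA·BCA·AAB·BBA·BCA·BCA·BCA·AAB·BCA·BCA·AAB·BCA·BCA·AAB·AAB·BBA·BCA·BCA·BCA·AAB·AAB·AAB·BCA·AAB·BBA·BCA·AAB·BBA·BCA·AAB·BBA·BCA·BCA·BCA·AAB·BCA·BCA·AAB·BCA·BCA·AAB·AAB·BBA·BCA·BCA·BCA·AAB·AAB·AAB·BCA·AAB·BBA·BCA
    A ↦ BCA
    B ↦ AAB
    C ↦ BBA

A->BCA, B->AAB, C->BBA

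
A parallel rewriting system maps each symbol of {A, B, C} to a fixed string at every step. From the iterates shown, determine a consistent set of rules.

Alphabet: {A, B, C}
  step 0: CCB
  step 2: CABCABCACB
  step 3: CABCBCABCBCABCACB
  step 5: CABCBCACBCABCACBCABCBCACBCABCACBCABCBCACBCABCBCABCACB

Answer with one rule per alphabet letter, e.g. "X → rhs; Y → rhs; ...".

  step 2 ⇒ step 3: CABCABCACB ⇒ CA·B·CB·CA·B·CB·CA·B·CA·CB
    A ↦ B
    B ↦ CB
    C ↦ CA

A->B, B->CB, C->CA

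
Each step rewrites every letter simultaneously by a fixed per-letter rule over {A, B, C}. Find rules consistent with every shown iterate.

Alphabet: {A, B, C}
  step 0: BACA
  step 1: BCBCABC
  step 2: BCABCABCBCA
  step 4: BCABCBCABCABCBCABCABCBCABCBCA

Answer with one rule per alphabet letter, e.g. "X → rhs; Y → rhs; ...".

A->BC, B->BC, C->A

  step 1 ⇒ step 2: BCBCABC ⇒ BC·A·BC·A·BC·BC·A
    A ↦ BC
    B ↦ BC
    C ↦ A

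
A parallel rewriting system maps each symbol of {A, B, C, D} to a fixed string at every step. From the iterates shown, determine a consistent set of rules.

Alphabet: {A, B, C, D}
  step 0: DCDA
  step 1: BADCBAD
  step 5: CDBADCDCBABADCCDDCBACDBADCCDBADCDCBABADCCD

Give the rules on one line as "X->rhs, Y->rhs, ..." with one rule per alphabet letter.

A->D, B->C, C->DC, D->BA

  step 0 ⇒ step 1: DCDA ⇒ BA·DC·BA·D
    A ↦ D
    C ↦ DC
    D ↦ BA
    B ↦ C  (constrained at step 1)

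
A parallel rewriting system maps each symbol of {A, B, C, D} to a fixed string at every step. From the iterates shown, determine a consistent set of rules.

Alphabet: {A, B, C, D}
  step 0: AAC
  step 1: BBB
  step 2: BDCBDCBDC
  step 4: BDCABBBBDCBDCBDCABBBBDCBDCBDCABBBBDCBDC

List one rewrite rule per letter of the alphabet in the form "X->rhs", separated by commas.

A->B, B->BDC, C->B, D->AB

  step 1 ⇒ step 2: BBB ⇒ BDC·BDC·BDC
    B ↦ BDC
  step 0 ⇒ step 1: AAC ⇒ B·B·B
    A ↦ B
  step 0 ⇒ step 1: AAC ⇒ B·B·B
    C ↦ B
    D ↦ AB  (constrained at step 2)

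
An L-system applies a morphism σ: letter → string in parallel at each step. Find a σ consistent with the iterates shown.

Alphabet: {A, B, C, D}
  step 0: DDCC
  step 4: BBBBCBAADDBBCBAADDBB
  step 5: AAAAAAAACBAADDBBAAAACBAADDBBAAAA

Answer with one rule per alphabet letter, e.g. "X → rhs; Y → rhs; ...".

  step 4 ⇒ step 5: BBBBCBAADDBBCBAADDBB ⇒ AA·AA·AA·AA·CB·AA·D·D·B·B·AA·AA·CB·AA·D·D·B·B·AA·AA
    A ↦ D
    B ↦ AA
    C ↦ CB
    D ↦ B

A->D, B->AA, C->CB, D->B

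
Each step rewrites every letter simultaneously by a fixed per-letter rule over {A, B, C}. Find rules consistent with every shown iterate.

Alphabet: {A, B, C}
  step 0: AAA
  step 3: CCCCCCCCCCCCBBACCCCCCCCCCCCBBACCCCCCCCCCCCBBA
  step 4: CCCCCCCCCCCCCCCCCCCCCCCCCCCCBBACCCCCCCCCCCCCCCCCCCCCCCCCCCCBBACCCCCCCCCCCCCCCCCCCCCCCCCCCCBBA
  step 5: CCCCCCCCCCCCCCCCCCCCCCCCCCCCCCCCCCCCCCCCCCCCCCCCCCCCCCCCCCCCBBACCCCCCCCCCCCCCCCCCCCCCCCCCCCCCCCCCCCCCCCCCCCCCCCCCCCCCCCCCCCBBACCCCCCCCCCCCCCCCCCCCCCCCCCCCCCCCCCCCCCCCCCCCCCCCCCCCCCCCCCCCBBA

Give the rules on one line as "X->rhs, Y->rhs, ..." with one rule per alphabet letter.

  step 4 ⇒ step 5: CCCCCCCCCCCCCCCCCCCCCCCCCCCCBBACCCCCCCCCCCCCCCCCCCCCCCCCCCCBBACCCCCCCCCCCCCCCCCCCCCCCCCCCCBBA ⇒ CC·CC·CC·CC·CC·CC·CC·CC·CC·CC·CC·CC·CC·CC·CC·CC·CC·CC·CC·CC·CC·CC·CC·CC·CC·CC·CC·CC·CC·CC·BBA·CC·CC·CC·CC·CC·CC·CC·CC·CC·CC·CC·CC·CC·CC·CC·CC·CC·CC·CC·CC·CC·CC·CC·CC·CC·CC·CC·CC·CC·CC·BBA·CC·CC·CC·CC·CC·CC·CC·CC·CC·CC·CC·CC·CC·CC·CC·CC·CC·CC·CC·CC·CC·CC·CC·CC·CC·CC·CC·CC·CC·CC·BBA
    A ↦ BBA
    B ↦ CC
    C ↦ CC

A->BBA, B->CC, C->CC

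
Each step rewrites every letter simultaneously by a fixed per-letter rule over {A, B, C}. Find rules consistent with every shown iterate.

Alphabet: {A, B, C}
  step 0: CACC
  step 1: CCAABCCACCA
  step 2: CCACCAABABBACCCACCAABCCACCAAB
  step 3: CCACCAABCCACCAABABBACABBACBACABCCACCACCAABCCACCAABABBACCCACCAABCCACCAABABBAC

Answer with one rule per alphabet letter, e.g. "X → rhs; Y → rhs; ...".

A->AB, B->BAC, C->CCA

  step 2 ⇒ step 3: CCACCAABABBACCCACCAABCCACCAAB ⇒ CCA·CCA·AB·CCA·CCA·AB·AB·BAC·AB·BAC·BAC·AB·CCA·CCA·CCA·AB·CCA·CCA·AB·AB·BAC·CCA·CCA·AB·CCA·CCA·AB·AB·BAC
    A ↦ AB
    B ↦ BAC
    C ↦ CCA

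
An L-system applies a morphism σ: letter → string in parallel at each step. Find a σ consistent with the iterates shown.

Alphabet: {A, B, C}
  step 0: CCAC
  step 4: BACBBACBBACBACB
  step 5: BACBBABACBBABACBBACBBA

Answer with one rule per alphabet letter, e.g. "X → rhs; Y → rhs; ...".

  step 4 ⇒ step 5: BACBBACBBACBACB ⇒ BA·C·B·BA·BA·C·B·BA·BA·C·B·BA·C·B·BA
    A ↦ C
    B ↦ BA
    C ↦ B

A->C, B->BA, C->B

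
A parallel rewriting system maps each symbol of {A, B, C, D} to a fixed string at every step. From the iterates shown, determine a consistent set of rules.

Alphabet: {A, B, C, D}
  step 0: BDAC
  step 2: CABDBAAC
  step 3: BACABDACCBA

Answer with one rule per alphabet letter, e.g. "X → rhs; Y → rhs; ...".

  step 2 ⇒ step 3: CABDBAAC ⇒ BA·C·A·BD·A·C·C·BA
    A ↦ C
    B ↦ A
    C ↦ BA
    D ↦ BD

A->C, B->A, C->BA, D->BD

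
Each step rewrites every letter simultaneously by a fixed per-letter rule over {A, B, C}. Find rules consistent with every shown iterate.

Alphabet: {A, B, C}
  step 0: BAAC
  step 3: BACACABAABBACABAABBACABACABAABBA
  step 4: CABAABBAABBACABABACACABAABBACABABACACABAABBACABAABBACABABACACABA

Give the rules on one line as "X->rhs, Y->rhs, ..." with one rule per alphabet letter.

A->BA, B->CA, C->AB

  step 3 ⇒ step 4: BACACABAABBACABAABBACABACABAABBA ⇒ CA·BA·AB·BA·AB·BA·CA·BA·BA·CA·CA·BA·AB·BA·CA·BA·BA·CA·CA·BA·AB·BA·CA·BA·AB·BA·CA·BA·BA·CA·CA·BA
    A ↦ BA
    B ↦ CA
    C ↦ AB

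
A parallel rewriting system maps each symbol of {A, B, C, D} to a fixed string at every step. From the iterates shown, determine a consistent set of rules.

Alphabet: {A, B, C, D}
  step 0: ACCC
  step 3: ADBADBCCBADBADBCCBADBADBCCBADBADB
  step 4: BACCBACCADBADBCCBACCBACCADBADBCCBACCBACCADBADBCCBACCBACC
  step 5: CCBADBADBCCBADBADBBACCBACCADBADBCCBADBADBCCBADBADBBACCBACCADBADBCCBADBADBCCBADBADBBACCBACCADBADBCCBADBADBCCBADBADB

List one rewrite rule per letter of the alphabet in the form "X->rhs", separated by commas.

A->B, B->CC, C->ADB, D->A

  step 4 ⇒ step 5: BACCBACCADBADBCCBACCBACCADBADBCCBACCBACCADBADBCCBACCBACC ⇒ CC·B·ADB·ADB·CC·B·ADB·ADB·B·A·CC·B·A·CC·ADB·ADB·CC·B·ADB·ADB·CC·B·ADB·ADB·B·A·CC·B·A·CC·ADB·ADB·CC·B·ADB·ADB·CC·B·ADB·ADB·B·A·CC·B·A·CC·ADB·ADB·CC·B·ADB·ADB·CC·B·ADB·ADB
    A ↦ B
    B ↦ CC
    C ↦ ADB
    D ↦ A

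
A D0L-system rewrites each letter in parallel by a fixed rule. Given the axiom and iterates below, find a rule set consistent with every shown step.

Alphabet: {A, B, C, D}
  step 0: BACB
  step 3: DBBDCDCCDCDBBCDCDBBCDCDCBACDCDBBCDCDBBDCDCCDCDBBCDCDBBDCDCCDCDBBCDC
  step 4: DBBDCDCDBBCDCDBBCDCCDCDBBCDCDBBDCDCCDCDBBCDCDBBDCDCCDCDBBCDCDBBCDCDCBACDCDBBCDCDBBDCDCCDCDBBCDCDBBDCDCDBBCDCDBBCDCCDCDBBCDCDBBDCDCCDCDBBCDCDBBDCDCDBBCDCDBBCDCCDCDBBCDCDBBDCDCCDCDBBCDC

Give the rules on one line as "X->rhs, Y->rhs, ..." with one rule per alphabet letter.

A->BA, B->DC, C->CDC, D->DBB

  step 3 ⇒ step 4: DBBDCDCCDCDBBCDCDBBCDCDCBACDCDBBCDCDBBDCDCCDCDBBCDCDBBDCDCCDCDBBCDC ⇒ DBB·DC·DC·DBB·CDC·DBB·CDC·CDC·DBB·CDC·DBB·DC·DC·CDC·DBB·CDC·DBB·DC·DC·CDC·DBB·CDC·DBB·CDC·DC·BA·CDC·DBB·CDC·DBB·DC·DC·CDC·DBB·CDC·DBB·DC·DC·DBB·CDC·DBB·CDC·CDC·DBB·CDC·DBB·DC·DC·CDC·DBB·CDC·DBB·DC·DC·DBB·CDC·DBB·CDC·CDC·DBB·CDC·DBB·DC·DC·CDC·DBB·CDC
    A ↦ BA
    B ↦ DC
    C ↦ CDC
    D ↦ DBB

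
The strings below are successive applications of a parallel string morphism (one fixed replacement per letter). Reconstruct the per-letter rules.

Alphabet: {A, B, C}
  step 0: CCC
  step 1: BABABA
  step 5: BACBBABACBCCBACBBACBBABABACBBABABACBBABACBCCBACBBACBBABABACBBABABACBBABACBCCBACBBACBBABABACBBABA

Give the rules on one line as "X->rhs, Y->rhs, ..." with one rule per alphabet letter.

  step 0 ⇒ step 1: CCC ⇒ BA·BA·BA
    C ↦ BA
    A ↦ CC  (constrained at step 1)
    B ↦ CB  (constrained at step 1)

A->CC, B->CB, C->BA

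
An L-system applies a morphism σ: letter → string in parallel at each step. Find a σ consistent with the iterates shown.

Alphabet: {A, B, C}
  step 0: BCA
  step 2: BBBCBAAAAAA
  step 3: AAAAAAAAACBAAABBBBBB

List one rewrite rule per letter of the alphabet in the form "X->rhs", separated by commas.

A->B, B->AAA, C->CB

  step 2 ⇒ step 3: BBBCBAAAAAA ⇒ AAA·AAA·AAA·CB·AAA·B·B·B·B·B·B
    A ↦ B
    B ↦ AAA
    C ↦ CB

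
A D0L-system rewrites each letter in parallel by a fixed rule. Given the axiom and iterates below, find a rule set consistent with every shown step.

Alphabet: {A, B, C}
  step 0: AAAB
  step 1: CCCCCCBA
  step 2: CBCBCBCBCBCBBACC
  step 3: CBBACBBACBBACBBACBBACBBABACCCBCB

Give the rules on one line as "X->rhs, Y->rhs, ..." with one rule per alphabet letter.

A->CC, B->BA, C->CB

  step 2 ⇒ step 3: CBCBCBCBCBCBBACC ⇒ CB·BA·CB·BA·CB·BA·CB·BA·CB·BA·CB·BA·BA·CC·CB·CB
    A ↦ CC
    B ↦ BA
    C ↦ CB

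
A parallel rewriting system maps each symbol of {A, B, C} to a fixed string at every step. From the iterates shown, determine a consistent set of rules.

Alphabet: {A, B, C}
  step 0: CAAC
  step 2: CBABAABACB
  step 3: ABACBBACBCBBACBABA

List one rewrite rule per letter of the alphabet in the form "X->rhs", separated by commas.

  step 2 ⇒ step 3: CBABAABACB ⇒ A·BA·CB·BA·CB·CB·BA·CB·A·BA
    A ↦ CB
    B ↦ BA
    C ↦ A

A->CB, B->BA, C->A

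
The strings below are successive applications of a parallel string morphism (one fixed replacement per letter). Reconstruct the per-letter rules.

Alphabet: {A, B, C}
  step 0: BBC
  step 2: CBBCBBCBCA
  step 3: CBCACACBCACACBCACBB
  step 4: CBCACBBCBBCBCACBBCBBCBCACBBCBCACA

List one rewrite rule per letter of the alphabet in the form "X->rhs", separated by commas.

  step 3 ⇒ step 4: CBCACACBCACACBCACBB ⇒ CB·CA·CB·B·CB·B·CB·CA·CB·B·CB·B·CB·CA·CB·B·CB·CA·CA
    A ↦ B
    B ↦ CA
    C ↦ CB

A->B, B->CA, C->CB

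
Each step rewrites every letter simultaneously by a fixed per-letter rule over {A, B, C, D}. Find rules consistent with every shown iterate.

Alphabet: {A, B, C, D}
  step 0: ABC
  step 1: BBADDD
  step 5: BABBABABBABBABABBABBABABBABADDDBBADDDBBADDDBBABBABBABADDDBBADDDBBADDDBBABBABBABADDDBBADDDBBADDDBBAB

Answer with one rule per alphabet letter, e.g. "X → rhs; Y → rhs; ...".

  step 0 ⇒ step 1: ABC ⇒ B·BA·DDD
    A ↦ B
    B ↦ BA
    C ↦ DDD
    D ↦ BCA  (constrained at step 1)

A->B, B->BA, C->DDD, D->BCA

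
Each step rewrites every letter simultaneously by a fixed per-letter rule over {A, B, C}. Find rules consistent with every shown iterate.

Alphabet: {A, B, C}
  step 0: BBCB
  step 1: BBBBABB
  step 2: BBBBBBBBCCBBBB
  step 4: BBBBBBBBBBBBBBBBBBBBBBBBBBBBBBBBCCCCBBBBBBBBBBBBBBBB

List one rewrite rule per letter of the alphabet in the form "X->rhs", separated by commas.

A->CC, B->BB, C->A

  step 1 ⇒ step 2: BBBBABB ⇒ BB·BB·BB·BB·CC·BB·BB
    A ↦ CC
    B ↦ BB
  step 0 ⇒ step 1: BBCB ⇒ BB·BB·A·BB
    C ↦ A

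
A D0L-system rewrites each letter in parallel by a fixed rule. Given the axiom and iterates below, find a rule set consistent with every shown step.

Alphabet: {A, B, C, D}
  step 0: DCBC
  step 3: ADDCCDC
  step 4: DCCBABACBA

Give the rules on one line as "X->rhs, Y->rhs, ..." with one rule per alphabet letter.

  step 3 ⇒ step 4: ADDCCDC ⇒ D·C·C·BA·BA·C·BA
    A ↦ D
    C ↦ BA
    D ↦ C
    B ↦ A  (constrained at step 0)

A->D, B->A, C->BA, D->C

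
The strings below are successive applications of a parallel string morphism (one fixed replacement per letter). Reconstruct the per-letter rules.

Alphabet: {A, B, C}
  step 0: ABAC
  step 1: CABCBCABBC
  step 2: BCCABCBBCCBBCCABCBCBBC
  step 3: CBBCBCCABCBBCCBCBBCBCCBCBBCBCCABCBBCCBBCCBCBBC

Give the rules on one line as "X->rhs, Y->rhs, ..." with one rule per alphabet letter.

  step 2 ⇒ step 3: BCCABCBBCCBBCCABCBCBBC ⇒ CB·BC·BC·CAB·CB·BC·CB·CB·BC·BC·CB·CB·BC·BC·CAB·CB·BC·CB·BC·CB·CB·BC
    A ↦ CAB
    B ↦ CB
    C ↦ BC

A->CAB, B->CB, C->BC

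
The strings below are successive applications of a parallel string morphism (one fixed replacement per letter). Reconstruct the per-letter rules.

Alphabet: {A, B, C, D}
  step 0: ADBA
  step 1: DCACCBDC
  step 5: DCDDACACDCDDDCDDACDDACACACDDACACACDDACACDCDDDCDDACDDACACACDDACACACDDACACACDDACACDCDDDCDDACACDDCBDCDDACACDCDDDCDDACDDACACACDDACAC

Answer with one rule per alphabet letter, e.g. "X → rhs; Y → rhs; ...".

A->DC, B->CB, C->DD, D->AC

  step 0 ⇒ step 1: ADBA ⇒ DC·AC·CB·DC
    A ↦ DC
    B ↦ CB
    D ↦ AC
    C ↦ DD  (constrained at step 1)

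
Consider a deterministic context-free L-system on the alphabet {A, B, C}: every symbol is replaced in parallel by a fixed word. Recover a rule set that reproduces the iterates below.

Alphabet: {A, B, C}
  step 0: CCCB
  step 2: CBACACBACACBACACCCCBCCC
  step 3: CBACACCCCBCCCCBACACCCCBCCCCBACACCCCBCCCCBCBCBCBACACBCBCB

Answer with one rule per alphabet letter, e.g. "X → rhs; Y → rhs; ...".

  step 2 ⇒ step 3: CBACACBACACBACACCCCBCCC ⇒ CB·ACA·CCC·CB·CCC·CB·ACA·CCC·CB·CCC·CB·ACA·CCC·CB·CCC·CB·CB·CB·CB·ACA·CB·CB·CB
    A ↦ CCC
    B ↦ ACA
    C ↦ CB

A->CCC, B->ACA, C->CB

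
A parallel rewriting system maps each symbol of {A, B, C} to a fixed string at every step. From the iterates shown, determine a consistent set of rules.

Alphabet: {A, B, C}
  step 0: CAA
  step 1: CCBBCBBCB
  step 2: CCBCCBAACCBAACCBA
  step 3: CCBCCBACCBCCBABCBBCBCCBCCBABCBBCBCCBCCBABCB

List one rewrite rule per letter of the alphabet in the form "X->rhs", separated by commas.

A->BCB, B->A, C->CCB

  step 2 ⇒ step 3: CCBCCBAACCBAACCBA ⇒ CCB·CCB·A·CCB·CCB·A·BCB·BCB·CCB·CCB·A·BCB·BCB·CCB·CCB·A·BCB
    A ↦ BCB
    B ↦ A
    C ↦ CCB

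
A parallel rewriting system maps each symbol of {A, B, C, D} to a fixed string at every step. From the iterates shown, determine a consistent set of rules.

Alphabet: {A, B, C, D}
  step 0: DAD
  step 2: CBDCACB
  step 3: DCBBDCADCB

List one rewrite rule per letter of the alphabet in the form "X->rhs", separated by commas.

A->CA, B->CB, C->D, D->B

  step 2 ⇒ step 3: CBDCACB ⇒ D·CB·B·D·CA·D·CB
    A ↦ CA
    B ↦ CB
    C ↦ D
    D ↦ B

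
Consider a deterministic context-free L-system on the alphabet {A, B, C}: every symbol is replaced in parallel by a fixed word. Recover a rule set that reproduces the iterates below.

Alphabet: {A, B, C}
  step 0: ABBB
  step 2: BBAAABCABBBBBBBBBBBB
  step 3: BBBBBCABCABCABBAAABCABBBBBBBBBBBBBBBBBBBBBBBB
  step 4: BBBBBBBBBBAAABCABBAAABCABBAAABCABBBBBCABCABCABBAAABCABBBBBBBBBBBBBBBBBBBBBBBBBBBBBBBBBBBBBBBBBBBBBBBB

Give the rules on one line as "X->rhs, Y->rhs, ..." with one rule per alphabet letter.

A->BCA, B->BB, C->AAA

  step 3 ⇒ step 4: BBBBBCABCABCABBAAABCABBBBBBBBBBBBBBBBBBBBBBBB ⇒ BB·BB·BB·BB·BB·AAA·BCA·BB·AAA·BCA·BB·AAA·BCA·BB·BB·BCA·BCA·BCA·BB·AAA·BCA·BB·BB·BB·BB·BB·BB·BB·BB·BB·BB·BB·BB·BB·BB·BB·BB·BB·BB·BB·BB·BB·BB·BB·BB
    A ↦ BCA
    B ↦ BB
    C ↦ AAA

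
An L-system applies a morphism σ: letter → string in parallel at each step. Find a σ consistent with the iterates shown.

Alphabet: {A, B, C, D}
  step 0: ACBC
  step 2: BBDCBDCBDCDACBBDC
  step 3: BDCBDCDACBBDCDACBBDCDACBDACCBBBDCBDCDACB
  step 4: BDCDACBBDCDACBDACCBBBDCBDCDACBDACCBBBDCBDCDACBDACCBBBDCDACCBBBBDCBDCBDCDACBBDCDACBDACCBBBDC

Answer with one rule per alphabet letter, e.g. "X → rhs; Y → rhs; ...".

  step 3 ⇒ step 4: BDCBDCDACBBDCDACBBDCDACBDACCBBBDCBDCDACB ⇒ BDC·DAC·B·BDC·DAC·B·DAC·CB·B·BDC·BDC·DAC·B·DAC·CB·B·BDC·BDC·DAC·B·DAC·CB·B·BDC·DAC·CB·B·B·BDC·BDC·BDC·DAC·B·BDC·DAC·B·DAC·CB·B·BDC
    A ↦ CB
    B ↦ BDC
    C ↦ B
    D ↦ DAC

A->CB, B->BDC, C->B, D->DAC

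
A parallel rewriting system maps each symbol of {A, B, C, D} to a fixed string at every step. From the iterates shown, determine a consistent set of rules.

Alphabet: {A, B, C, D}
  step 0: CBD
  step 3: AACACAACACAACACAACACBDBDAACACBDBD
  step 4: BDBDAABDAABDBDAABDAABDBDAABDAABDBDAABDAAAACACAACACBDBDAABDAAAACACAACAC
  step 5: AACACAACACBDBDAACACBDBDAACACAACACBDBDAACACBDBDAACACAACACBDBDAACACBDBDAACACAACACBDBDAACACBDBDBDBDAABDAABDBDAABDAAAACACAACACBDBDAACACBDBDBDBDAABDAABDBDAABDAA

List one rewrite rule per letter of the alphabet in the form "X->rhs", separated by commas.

A->BD, B->AAC, C->AA, D->AC

  step 4 ⇒ step 5: BDBDAABDAABDBDAABDAABDBDAABDAABDBDAABDAAAACACAACACBDBDAABDAAAACACAACAC ⇒ AAC·AC·AAC·AC·BD·BD·AAC·AC·BD·BD·AAC·AC·AAC·AC·BD·BD·AAC·AC·BD·BD·AAC·AC·AAC·AC·BD·BD·AAC·AC·BD·BD·AAC·AC·AAC·AC·BD·BD·AAC·AC·BD·BD·BD·BD·AA·BD·AA·BD·BD·AA·BD·AA·AAC·AC·AAC·AC·BD·BD·AAC·AC·BD·BD·BD·BD·AA·BD·AA·BD·BD·AA·BD·AA
    A ↦ BD
    B ↦ AAC
    C ↦ AA
    D ↦ AC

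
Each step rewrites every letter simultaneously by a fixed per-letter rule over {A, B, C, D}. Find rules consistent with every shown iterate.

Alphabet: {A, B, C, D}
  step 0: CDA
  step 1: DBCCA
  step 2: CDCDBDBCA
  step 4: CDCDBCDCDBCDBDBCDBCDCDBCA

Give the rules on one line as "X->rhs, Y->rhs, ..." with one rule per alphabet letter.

A->CA, B->DC, C->DB, D->C

  step 1 ⇒ step 2: DBCCA ⇒ C·DC·DB·DB·CA
    A ↦ CA
    B ↦ DC
    C ↦ DB
    D ↦ C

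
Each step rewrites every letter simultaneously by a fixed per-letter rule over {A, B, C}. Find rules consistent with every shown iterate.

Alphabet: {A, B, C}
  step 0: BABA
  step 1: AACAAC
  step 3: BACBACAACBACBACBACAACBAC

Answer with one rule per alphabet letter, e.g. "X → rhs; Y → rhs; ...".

A->C, B->AA, C->BAC

  step 0 ⇒ step 1: BABA ⇒ AA·C·AA·C
    A ↦ C
    B ↦ AA
    C ↦ BAC  (constrained at step 1)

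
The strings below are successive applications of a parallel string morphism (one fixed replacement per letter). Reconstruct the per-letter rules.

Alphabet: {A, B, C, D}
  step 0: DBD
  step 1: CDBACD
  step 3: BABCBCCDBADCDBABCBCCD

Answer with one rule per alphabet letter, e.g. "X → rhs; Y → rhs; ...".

  step 0 ⇒ step 1: DBD ⇒ CD·BA·CD
    B ↦ BA
    D ↦ CD
    A ↦ D  (constrained at step 1)
    C ↦ BC  (constrained at step 1)

A->D, B->BA, C->BC, D->CD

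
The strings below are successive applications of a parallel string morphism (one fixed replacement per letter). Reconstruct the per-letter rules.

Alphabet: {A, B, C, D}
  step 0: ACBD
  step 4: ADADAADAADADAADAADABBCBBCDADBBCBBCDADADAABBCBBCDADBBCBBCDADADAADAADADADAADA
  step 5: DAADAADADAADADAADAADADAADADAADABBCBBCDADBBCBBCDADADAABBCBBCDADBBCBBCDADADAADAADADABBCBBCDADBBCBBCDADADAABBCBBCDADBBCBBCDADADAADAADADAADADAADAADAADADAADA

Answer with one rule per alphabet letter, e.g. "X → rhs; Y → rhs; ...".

A->DA, B->BBC, C->DAD, D->A

  step 4 ⇒ step 5: ADADAADAADADAADAADABBCBBCDADBBCBBCDADADAABBCBBCDADBBCBBCDADADAADAADADADAADA ⇒ DA·A·DA·A·DA·DA·A·DA·DA·A·DA·A·DA·DA·A·DA·DA·A·DA·BBC·BBC·DAD·BBC·BBC·DAD·A·DA·A·BBC·BBC·DAD·BBC·BBC·DAD·A·DA·A·DA·A·DA·DA·BBC·BBC·DAD·BBC·BBC·DAD·A·DA·A·BBC·BBC·DAD·BBC·BBC·DAD·A·DA·A·DA·A·DA·DA·A·DA·DA·A·DA·A·DA·A·DA·DA·A·DA
    A ↦ DA
    B ↦ BBC
    C ↦ DAD
    D ↦ A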